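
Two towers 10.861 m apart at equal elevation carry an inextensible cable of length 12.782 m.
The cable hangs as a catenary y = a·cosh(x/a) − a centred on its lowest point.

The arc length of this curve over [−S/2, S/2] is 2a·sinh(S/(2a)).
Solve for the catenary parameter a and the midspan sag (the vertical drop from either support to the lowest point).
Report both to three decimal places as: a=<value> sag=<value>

a=5.406 sag=2.965

seed: a₀ = √(S³/(24(L−S))) = √(10.861³/(24·1.921)) = 5.271515
iter 1: u=1.030159  f(a)=+1.045e-01  f'(a)=-8.092e-01  a ← 5.271515 − (+1.045e-01/-8.092e-01) = 5.400717
iter 2: u=1.005515  f(a)=+3.967e-03  f'(a)=-7.488e-01  a ← 5.400717 − (+3.967e-03/-7.488e-01) = 5.406014
iter 3: u=1.004529  f(a)=+6.211e-06  f'(a)=-7.465e-01  a ← 5.406014 − (+6.211e-06/-7.465e-01) = 5.406023
iter 4: u=1.004528  f(a)=+1.527e-11  f'(a)=-7.465e-01  a ← 5.406023 − (+1.527e-11/-7.465e-01) = 5.406023
iter 5: u=1.004528  f(a)=+3.553e-15  f'(a)=-7.465e-01  a ← 5.406023 − (+3.553e-15/-7.465e-01) = 5.406023
converged: |Δa| < 1e-12 after 5 iterations
sag = a·(cosh(S/(2a)) − 1) = 5.406023·(cosh(1.004528) − 1) = 2.964758
T_max/T_min = cosh(S/(2a)) = 1.548418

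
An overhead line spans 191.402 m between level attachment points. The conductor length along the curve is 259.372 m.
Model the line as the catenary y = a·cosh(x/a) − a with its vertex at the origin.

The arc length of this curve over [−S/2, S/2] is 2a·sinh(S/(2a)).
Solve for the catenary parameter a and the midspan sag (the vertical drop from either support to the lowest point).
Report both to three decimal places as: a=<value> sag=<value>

seed: a₀ = √(S³/(24(L−S))) = √(191.402³/(24·67.970)) = 65.562492
iter 1: u=1.459691  f(a)=+7.620e+00  f'(a)=-2.550e+00  a ← 65.562492 − (+7.620e+00/-2.550e+00) = 68.550334
iter 2: u=1.396069  f(a)=+5.518e-01  f'(a)=-2.193e+00  a ← 68.550334 − (+5.518e-01/-2.193e+00) = 68.801962
iter 3: u=1.390963  f(a)=+3.394e-03  f'(a)=-2.166e+00  a ← 68.801962 − (+3.394e-03/-2.166e+00) = 68.803529
iter 4: u=1.390932  f(a)=+1.301e-07  f'(a)=-2.166e+00  a ← 68.803529 − (+1.301e-07/-2.166e+00) = 68.803529
iter 5: u=1.390932  f(a)=+0.000e+00  f'(a)=-2.166e+00  a ← 68.803529 − (+0.000e+00/-2.166e+00) = 68.803529
converged: |Δa| < 1e-12 after 5 iterations
sag = a·(cosh(S/(2a)) − 1) = 68.803529·(cosh(1.390932) − 1) = 78.003774
T_max/T_min = cosh(S/(2a)) = 2.133718

a=68.804 sag=78.004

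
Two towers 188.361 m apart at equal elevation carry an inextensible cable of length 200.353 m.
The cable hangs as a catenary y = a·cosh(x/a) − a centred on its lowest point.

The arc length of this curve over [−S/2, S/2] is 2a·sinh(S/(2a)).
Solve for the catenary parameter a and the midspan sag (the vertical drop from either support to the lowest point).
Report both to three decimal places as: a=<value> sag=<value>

a=153.817 sag=29.745

seed: a₀ = √(S³/(24(L−S))) = √(188.361³/(24·11.992)) = 152.382485
iter 1: u=0.618053  f(a)=+2.311e-01  f'(a)=-1.635e-01  a ← 152.382485 − (+2.311e-01/-1.635e-01) = 153.796258
iter 2: u=0.612372  f(a)=+3.256e-03  f'(a)=-1.589e-01  a ← 153.796258 − (+3.256e-03/-1.589e-01) = 153.816748
iter 3: u=0.612290  f(a)=+6.667e-07  f'(a)=-1.588e-01  a ← 153.816748 − (+6.667e-07/-1.588e-01) = 153.816752
iter 4: u=0.612290  f(a)=+2.842e-14  f'(a)=-1.588e-01  a ← 153.816752 − (+2.842e-14/-1.588e-01) = 153.816752
converged: |Δa| < 1e-12 after 4 iterations
sag = a·(cosh(S/(2a)) − 1) = 153.816752·(cosh(0.612290) − 1) = 29.745021
T_max/T_min = cosh(S/(2a)) = 1.193380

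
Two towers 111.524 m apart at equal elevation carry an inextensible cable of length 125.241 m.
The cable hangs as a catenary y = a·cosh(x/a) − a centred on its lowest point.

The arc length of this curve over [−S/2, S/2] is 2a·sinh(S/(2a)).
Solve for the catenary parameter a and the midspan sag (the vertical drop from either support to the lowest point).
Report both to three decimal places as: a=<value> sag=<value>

seed: a₀ = √(S³/(24(L−S))) = √(111.524³/(24·13.717)) = 64.910853
iter 1: u=0.859055  f(a)=+5.151e-01  f'(a)=-4.547e-01  a ← 64.910853 − (+5.151e-01/-4.547e-01) = 66.043833
iter 2: u=0.844318  f(a)=+1.380e-02  f'(a)=-4.306e-01  a ← 66.043833 − (+1.380e-02/-4.306e-01) = 66.075873
iter 3: u=0.843909  f(a)=+1.050e-05  f'(a)=-4.299e-01  a ← 66.075873 − (+1.050e-05/-4.299e-01) = 66.075897
iter 4: u=0.843908  f(a)=+6.096e-12  f'(a)=-4.299e-01  a ← 66.075897 − (+6.096e-12/-4.299e-01) = 66.075897
converged: |Δa| < 1e-12 after 4 iterations
sag = a·(cosh(S/(2a)) − 1) = 66.075897·(cosh(0.843908) − 1) = 24.958993
T_max/T_min = cosh(S/(2a)) = 1.377732

a=66.076 sag=24.959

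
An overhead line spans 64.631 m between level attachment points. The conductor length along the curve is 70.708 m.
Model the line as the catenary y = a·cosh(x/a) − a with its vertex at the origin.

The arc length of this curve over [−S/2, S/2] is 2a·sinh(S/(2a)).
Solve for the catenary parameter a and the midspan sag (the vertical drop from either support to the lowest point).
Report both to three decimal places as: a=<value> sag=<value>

a=43.618 sag=12.529

seed: a₀ = √(S³/(24(L−S))) = √(64.631³/(24·6.077)) = 43.024029
iter 1: u=0.751104  f(a)=+1.737e-01  f'(a)=-2.988e-01  a ← 43.024029 − (+1.737e-01/-2.988e-01) = 43.605575
iter 2: u=0.741086  f(a)=+3.585e-03  f'(a)=-2.865e-01  a ← 43.605575 − (+3.585e-03/-2.865e-01) = 43.618087
iter 3: u=0.740874  f(a)=+1.598e-06  f'(a)=-2.863e-01  a ← 43.618087 − (+1.598e-06/-2.863e-01) = 43.618093
iter 4: u=0.740874  f(a)=+3.268e-13  f'(a)=-2.863e-01  a ← 43.618093 − (+3.268e-13/-2.863e-01) = 43.618093
converged: |Δa| < 1e-12 after 4 iterations
sag = a·(cosh(S/(2a)) − 1) = 43.618093·(cosh(0.740874) − 1) = 12.528531
T_max/T_min = cosh(S/(2a)) = 1.287232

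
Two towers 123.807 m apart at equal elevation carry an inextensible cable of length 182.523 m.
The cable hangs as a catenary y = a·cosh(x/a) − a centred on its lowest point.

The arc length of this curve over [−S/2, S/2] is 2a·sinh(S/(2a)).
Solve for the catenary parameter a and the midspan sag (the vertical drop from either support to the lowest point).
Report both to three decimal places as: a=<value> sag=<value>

seed: a₀ = √(S³/(24(L−S))) = √(123.807³/(24·58.716)) = 36.697286
iter 1: u=1.686869  f(a)=+8.943e+00  f'(a)=-4.208e+00  a ← 36.697286 − (+8.943e+00/-4.208e+00) = 38.822400
iter 2: u=1.594530  f(a)=+8.357e-01  f'(a)=-3.455e+00  a ← 38.822400 − (+8.357e-01/-3.455e+00) = 39.064243
iter 3: u=1.584659  f(a)=+8.958e-03  f'(a)=-3.382e+00  a ← 39.064243 − (+8.958e-03/-3.382e+00) = 39.066891
iter 4: u=1.584551  f(a)=+1.054e-06  f'(a)=-3.381e+00  a ← 39.066891 − (+1.054e-06/-3.381e+00) = 39.066892
iter 5: u=1.584551  f(a)=+0.000e+00  f'(a)=-3.381e+00  a ← 39.066892 − (+0.000e+00/-3.381e+00) = 39.066892
converged: |Δa| < 1e-12 after 5 iterations
sag = a·(cosh(S/(2a)) − 1) = 39.066892·(cosh(1.584551) − 1) = 60.204874
T_max/T_min = cosh(S/(2a)) = 2.541072

a=39.067 sag=60.205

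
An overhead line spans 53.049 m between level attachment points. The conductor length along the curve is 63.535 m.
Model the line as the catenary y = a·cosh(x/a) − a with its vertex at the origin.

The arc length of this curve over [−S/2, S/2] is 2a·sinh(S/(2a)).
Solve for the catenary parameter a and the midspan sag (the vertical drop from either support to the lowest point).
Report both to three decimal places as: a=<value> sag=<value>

a=25.047 sag=15.407

seed: a₀ = √(S³/(24(L−S))) = √(53.049³/(24·10.486)) = 24.355960
iter 1: u=1.089035  f(a)=+6.397e-01  f'(a)=-9.676e-01  a ← 24.355960 − (+6.397e-01/-9.676e-01) = 25.017045
iter 2: u=1.060257  f(a)=+2.697e-02  f'(a)=-8.876e-01  a ← 25.017045 − (+2.697e-02/-8.876e-01) = 25.047430
iter 3: u=1.058971  f(a)=+5.261e-05  f'(a)=-8.841e-01  a ← 25.047430 − (+5.261e-05/-8.841e-01) = 25.047490
iter 4: u=1.058968  f(a)=+2.011e-10  f'(a)=-8.841e-01  a ← 25.047490 − (+2.011e-10/-8.841e-01) = 25.047490
iter 5: u=1.058968  f(a)=-1.421e-14  f'(a)=-8.841e-01  a ← 25.047490 − (-1.421e-14/-8.841e-01) = 25.047490
converged: |Δa| < 1e-12 after 5 iterations
sag = a·(cosh(S/(2a)) − 1) = 25.047490·(cosh(1.058968) − 1) = 15.406815
T_max/T_min = cosh(S/(2a)) = 1.615104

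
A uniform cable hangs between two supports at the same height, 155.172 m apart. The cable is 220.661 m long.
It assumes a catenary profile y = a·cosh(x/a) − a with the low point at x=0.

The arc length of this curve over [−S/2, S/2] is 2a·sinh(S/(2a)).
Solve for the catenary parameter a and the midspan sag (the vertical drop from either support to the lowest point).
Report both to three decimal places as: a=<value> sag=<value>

a=51.585 sag=70.209

seed: a₀ = √(S³/(24(L−S))) = √(155.172³/(24·65.489)) = 48.756243
iter 1: u=1.591304  f(a)=+8.810e+00  f'(a)=-3.431e+00  a ← 48.756243 − (+8.810e+00/-3.431e+00) = 51.323801
iter 2: u=1.511696  f(a)=+7.437e-01  f'(a)=-2.874e+00  a ← 51.323801 − (+7.437e-01/-2.874e+00) = 51.582569
iter 3: u=1.504113  f(a)=+6.381e-03  f'(a)=-2.825e+00  a ← 51.582569 − (+6.381e-03/-2.825e+00) = 51.584828
iter 4: u=1.504047  f(a)=+4.786e-07  f'(a)=-2.825e+00  a ← 51.584828 − (+4.786e-07/-2.825e+00) = 51.584828
iter 5: u=1.504047  f(a)=+0.000e+00  f'(a)=-2.825e+00  a ← 51.584828 − (+0.000e+00/-2.825e+00) = 51.584828
converged: |Δa| < 1e-12 after 5 iterations
sag = a·(cosh(S/(2a)) − 1) = 51.584828·(cosh(1.504047) − 1) = 70.209317
T_max/T_min = cosh(S/(2a)) = 2.361046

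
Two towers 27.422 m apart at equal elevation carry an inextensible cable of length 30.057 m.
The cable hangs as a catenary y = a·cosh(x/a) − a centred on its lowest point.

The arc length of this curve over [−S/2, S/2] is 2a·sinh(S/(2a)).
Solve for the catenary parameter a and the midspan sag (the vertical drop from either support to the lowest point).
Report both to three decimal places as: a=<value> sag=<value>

seed: a₀ = √(S³/(24(L−S))) = √(27.422³/(24·2.635)) = 18.057298
iter 1: u=0.759305  f(a)=+7.701e-02  f'(a)=-3.090e-01  a ← 18.057298 − (+7.701e-02/-3.090e-01) = 18.306503
iter 2: u=0.748969  f(a)=+1.623e-03  f'(a)=-2.961e-01  a ← 18.306503 − (+1.623e-03/-2.961e-01) = 18.311985
iter 3: u=0.748745  f(a)=+7.556e-07  f'(a)=-2.958e-01  a ← 18.311985 − (+7.556e-07/-2.958e-01) = 18.311987
iter 4: u=0.748745  f(a)=+1.599e-13  f'(a)=-2.958e-01  a ← 18.311987 − (+1.599e-13/-2.958e-01) = 18.311987
converged: |Δa| < 1e-12 after 4 iterations
sag = a·(cosh(S/(2a)) − 1) = 18.311987·(cosh(0.748745) − 1) = 5.377350
T_max/T_min = cosh(S/(2a)) = 1.293652

a=18.312 sag=5.377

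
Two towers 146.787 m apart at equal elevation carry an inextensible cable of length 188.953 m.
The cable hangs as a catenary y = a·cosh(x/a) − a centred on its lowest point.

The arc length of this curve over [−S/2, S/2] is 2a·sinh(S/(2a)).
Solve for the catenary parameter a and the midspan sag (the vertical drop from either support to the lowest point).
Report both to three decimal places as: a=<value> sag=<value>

a=58.169 sag=52.779

seed: a₀ = √(S³/(24(L−S))) = √(146.787³/(24·42.166)) = 55.904217
iter 1: u=1.312844  f(a)=+3.787e+00  f'(a)=-1.785e+00  a ← 55.904217 − (+3.787e+00/-1.785e+00) = 58.025478
iter 2: u=1.264850  f(a)=+2.262e-01  f'(a)=-1.578e+00  a ← 58.025478 − (+2.262e-01/-1.578e+00) = 58.168855
iter 3: u=1.261732  f(a)=+9.205e-04  f'(a)=-1.565e+00  a ← 58.168855 − (+9.205e-04/-1.565e+00) = 58.169444
iter 4: u=1.261719  f(a)=+1.538e-08  f'(a)=-1.565e+00  a ← 58.169444 − (+1.538e-08/-1.565e+00) = 58.169444
iter 5: u=1.261719  f(a)=+5.684e-14  f'(a)=-1.565e+00  a ← 58.169444 − (+5.684e-14/-1.565e+00) = 58.169444
converged: |Δa| < 1e-12 after 5 iterations
sag = a·(cosh(S/(2a)) − 1) = 58.169444·(cosh(1.261719) − 1) = 52.778712
T_max/T_min = cosh(S/(2a)) = 1.907327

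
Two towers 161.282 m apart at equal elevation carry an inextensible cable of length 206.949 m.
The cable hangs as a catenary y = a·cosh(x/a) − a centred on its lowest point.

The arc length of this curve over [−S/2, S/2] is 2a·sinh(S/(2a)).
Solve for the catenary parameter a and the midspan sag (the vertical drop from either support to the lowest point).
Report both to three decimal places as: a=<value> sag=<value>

seed: a₀ = √(S³/(24(L−S))) = √(161.282³/(24·45.667)) = 61.868842
iter 1: u=1.303419  f(a)=+4.040e+00  f'(a)=-1.743e+00  a ← 61.868842 − (+4.040e+00/-1.743e+00) = 64.186925
iter 2: u=1.256346  f(a)=+2.381e-01  f'(a)=-1.543e+00  a ← 64.186925 − (+2.381e-01/-1.543e+00) = 64.341285
iter 3: u=1.253332  f(a)=+9.423e-04  f'(a)=-1.531e+00  a ← 64.341285 − (+9.423e-04/-1.531e+00) = 64.341901
iter 4: u=1.253320  f(a)=+1.488e-08  f'(a)=-1.531e+00  a ← 64.341901 − (+1.488e-08/-1.531e+00) = 64.341901
iter 5: u=1.253320  f(a)=+2.842e-14  f'(a)=-1.531e+00  a ← 64.341901 − (+2.842e-14/-1.531e+00) = 64.341901
converged: |Δa| < 1e-12 after 5 iterations
sag = a·(cosh(S/(2a)) − 1) = 64.341901·(cosh(1.253320) − 1) = 57.505760
T_max/T_min = cosh(S/(2a)) = 1.893753

a=64.342 sag=57.506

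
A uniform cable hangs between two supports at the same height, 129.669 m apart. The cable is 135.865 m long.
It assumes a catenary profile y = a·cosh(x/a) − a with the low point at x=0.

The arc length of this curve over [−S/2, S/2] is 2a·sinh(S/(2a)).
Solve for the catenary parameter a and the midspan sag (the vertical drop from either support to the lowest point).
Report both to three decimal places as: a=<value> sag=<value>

seed: a₀ = √(S³/(24(L−S))) = √(129.669³/(24·6.196)) = 121.085717
iter 1: u=0.535443  f(a)=+8.943e-02  f'(a)=-1.053e-01  a ← 121.085717 − (+8.943e-02/-1.053e-01) = 121.934946
iter 2: u=0.531714  f(a)=+9.495e-04  f'(a)=-1.031e-01  a ← 121.934946 − (+9.495e-04/-1.031e-01) = 121.944158
iter 3: u=0.531674  f(a)=+1.096e-07  f'(a)=-1.031e-01  a ← 121.944158 − (+1.096e-07/-1.031e-01) = 121.944159
iter 4: u=0.531674  f(a)=+2.842e-14  f'(a)=-1.031e-01  a ← 121.944159 − (+2.842e-14/-1.031e-01) = 121.944159
converged: |Δa| < 1e-12 after 4 iterations
sag = a·(cosh(S/(2a)) − 1) = 121.944159·(cosh(0.531674) − 1) = 17.645248
T_max/T_min = cosh(S/(2a)) = 1.144699

a=121.944 sag=17.645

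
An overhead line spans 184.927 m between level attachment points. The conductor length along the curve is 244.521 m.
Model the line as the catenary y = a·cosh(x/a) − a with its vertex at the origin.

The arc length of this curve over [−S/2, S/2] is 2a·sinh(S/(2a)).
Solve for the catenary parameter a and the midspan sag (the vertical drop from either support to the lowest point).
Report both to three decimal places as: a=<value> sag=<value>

seed: a₀ = √(S³/(24(L−S))) = √(184.927³/(24·59.594)) = 66.495705
iter 1: u=1.390518  f(a)=+6.034e+00  f'(a)=-2.164e+00  a ← 66.495705 − (+6.034e+00/-2.164e+00) = 69.284257
iter 2: u=1.334553  f(a)=+4.003e-01  f'(a)=-1.885e+00  a ← 69.284257 − (+4.003e-01/-1.885e+00) = 69.496584
iter 3: u=1.330475  f(a)=+2.039e-03  f'(a)=-1.866e+00  a ← 69.496584 − (+2.039e-03/-1.866e+00) = 69.497676
iter 4: u=1.330455  f(a)=+5.349e-08  f'(a)=-1.866e+00  a ← 69.497676 − (+5.349e-08/-1.866e+00) = 69.497676
iter 5: u=1.330455  f(a)=+0.000e+00  f'(a)=-1.866e+00  a ← 69.497676 − (+0.000e+00/-1.866e+00) = 69.497676
converged: |Δa| < 1e-12 after 5 iterations
sag = a·(cosh(S/(2a)) − 1) = 69.497676·(cosh(1.330455) − 1) = 71.135026
T_max/T_min = cosh(S/(2a)) = 2.023560

a=69.498 sag=71.135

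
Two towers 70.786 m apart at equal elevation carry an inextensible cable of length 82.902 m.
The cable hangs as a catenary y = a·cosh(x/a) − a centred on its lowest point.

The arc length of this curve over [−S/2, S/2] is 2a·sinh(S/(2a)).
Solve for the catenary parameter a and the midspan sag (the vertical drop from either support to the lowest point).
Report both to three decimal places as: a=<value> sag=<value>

seed: a₀ = √(S³/(24(L−S))) = √(70.786³/(24·12.116)) = 34.924951
iter 1: u=1.013402  f(a)=+6.376e-01  f'(a)=-7.677e-01  a ← 34.924951 − (+6.376e-01/-7.677e-01) = 35.755401
iter 2: u=0.989864  f(a)=+2.345e-02  f'(a)=-7.122e-01  a ← 35.755401 − (+2.345e-02/-7.122e-01) = 35.788326
iter 3: u=0.988954  f(a)=+3.440e-05  f'(a)=-7.101e-01  a ← 35.788326 − (+3.440e-05/-7.101e-01) = 35.788374
iter 4: u=0.988952  f(a)=+7.429e-11  f'(a)=-7.101e-01  a ← 35.788374 − (+7.429e-11/-7.101e-01) = 35.788374
iter 5: u=0.988952  f(a)=+0.000e+00  f'(a)=-7.101e-01  a ← 35.788374 − (+0.000e+00/-7.101e-01) = 35.788374
converged: |Δa| < 1e-12 after 5 iterations
sag = a·(cosh(S/(2a)) − 1) = 35.788374·(cosh(0.988952) − 1) = 18.974689
T_max/T_min = cosh(S/(2a)) = 1.530191

a=35.788 sag=18.975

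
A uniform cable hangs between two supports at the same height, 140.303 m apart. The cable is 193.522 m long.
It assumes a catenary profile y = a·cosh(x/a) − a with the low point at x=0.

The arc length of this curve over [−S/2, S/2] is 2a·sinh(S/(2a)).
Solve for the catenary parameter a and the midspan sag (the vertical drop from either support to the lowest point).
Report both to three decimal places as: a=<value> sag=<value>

seed: a₀ = √(S³/(24(L−S))) = √(140.303³/(24·53.219)) = 46.500911
iter 1: u=1.508605  f(a)=+6.395e+00  f'(a)=-2.854e+00  a ← 46.500911 − (+6.395e+00/-2.854e+00) = 48.741504
iter 2: u=1.439256  f(a)=+4.912e-01  f'(a)=-2.431e+00  a ← 48.741504 − (+4.912e-01/-2.431e+00) = 48.943582
iter 3: u=1.433314  f(a)=+3.432e-03  f'(a)=-2.397e+00  a ← 48.943582 − (+3.432e-03/-2.397e+00) = 48.945014
iter 4: u=1.433272  f(a)=+1.701e-07  f'(a)=-2.397e+00  a ← 48.945014 − (+1.701e-07/-2.397e+00) = 48.945014
iter 5: u=1.433272  f(a)=-2.842e-14  f'(a)=-2.397e+00  a ← 48.945014 − (-2.842e-14/-2.397e+00) = 48.945014
converged: |Δa| < 1e-12 after 5 iterations
sag = a·(cosh(S/(2a)) − 1) = 48.945014·(cosh(1.433272) − 1) = 59.490707
T_max/T_min = cosh(S/(2a)) = 2.215460

a=48.945 sag=59.491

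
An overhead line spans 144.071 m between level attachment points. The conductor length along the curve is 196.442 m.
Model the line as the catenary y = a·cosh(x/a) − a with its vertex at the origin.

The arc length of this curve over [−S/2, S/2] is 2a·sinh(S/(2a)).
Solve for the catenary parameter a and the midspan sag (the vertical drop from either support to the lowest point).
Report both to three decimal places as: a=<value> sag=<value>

seed: a₀ = √(S³/(24(L−S))) = √(144.071³/(24·52.371)) = 48.776856
iter 1: u=1.476838  f(a)=+6.017e+00  f'(a)=-2.654e+00  a ← 48.776856 − (+6.017e+00/-2.654e+00) = 51.044217
iter 2: u=1.411237  f(a)=+4.450e-01  f'(a)=-2.274e+00  a ← 51.044217 − (+4.450e-01/-2.274e+00) = 51.239859
iter 3: u=1.405849  f(a)=+2.863e-03  f'(a)=-2.245e+00  a ← 51.239859 − (+2.863e-03/-2.245e+00) = 51.241134
iter 4: u=1.405814  f(a)=+1.202e-07  f'(a)=-2.245e+00  a ← 51.241134 − (+1.202e-07/-2.245e+00) = 51.241134
iter 5: u=1.405814  f(a)=+0.000e+00  f'(a)=-2.245e+00  a ← 51.241134 − (+0.000e+00/-2.245e+00) = 51.241134
converged: |Δa| < 1e-12 after 5 iterations
sag = a·(cosh(S/(2a)) − 1) = 51.241134·(cosh(1.405814) − 1) = 59.542523
T_max/T_min = cosh(S/(2a)) = 2.162006

a=51.241 sag=59.543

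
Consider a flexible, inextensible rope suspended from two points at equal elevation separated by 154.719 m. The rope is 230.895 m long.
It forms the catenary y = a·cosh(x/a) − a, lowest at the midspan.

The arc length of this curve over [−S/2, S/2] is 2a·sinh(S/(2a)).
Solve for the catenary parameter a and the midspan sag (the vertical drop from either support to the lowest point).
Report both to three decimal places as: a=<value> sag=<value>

seed: a₀ = √(S³/(24(L−S))) = √(154.719³/(24·76.176)) = 45.009146
iter 1: u=1.718751  f(a)=+1.208e+01  f'(a)=-4.496e+00  a ← 45.009146 − (+1.208e+01/-4.496e+00) = 47.694975
iter 2: u=1.621963  f(a)=+1.165e+00  f'(a)=-3.667e+00  a ← 47.694975 − (+1.165e+00/-3.667e+00) = 48.012792
iter 3: u=1.611227  f(a)=+1.341e-02  f'(a)=-3.583e+00  a ← 48.012792 − (+1.341e-02/-3.583e+00) = 48.016535
iter 4: u=1.611101  f(a)=+1.822e-06  f'(a)=-3.582e+00  a ← 48.016535 − (+1.822e-06/-3.582e+00) = 48.016535
iter 5: u=1.611101  f(a)=+5.684e-14  f'(a)=-3.582e+00  a ← 48.016535 − (+5.684e-14/-3.582e+00) = 48.016535
converged: |Δa| < 1e-12 after 5 iterations
sag = a·(cosh(S/(2a)) − 1) = 48.016535·(cosh(1.611101) − 1) = 77.018311
T_max/T_min = cosh(S/(2a)) = 2.603996

a=48.017 sag=77.018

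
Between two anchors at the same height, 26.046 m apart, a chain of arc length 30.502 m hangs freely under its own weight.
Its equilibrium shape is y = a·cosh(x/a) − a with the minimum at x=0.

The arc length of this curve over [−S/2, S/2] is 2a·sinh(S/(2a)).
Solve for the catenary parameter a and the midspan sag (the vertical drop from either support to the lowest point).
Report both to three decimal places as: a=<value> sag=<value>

seed: a₀ = √(S³/(24(L−S))) = √(26.046³/(24·4.456)) = 12.853853
iter 1: u=1.013159  f(a)=+2.344e-01  f'(a)=-7.672e-01  a ← 12.853853 − (+2.344e-01/-7.672e-01) = 13.159359
iter 2: u=0.989638  f(a)=+8.616e-03  f'(a)=-7.117e-01  a ← 13.159359 − (+8.616e-03/-7.117e-01) = 13.171465
iter 3: u=0.988728  f(a)=+1.263e-05  f'(a)=-7.096e-01  a ← 13.171465 − (+1.263e-05/-7.096e-01) = 13.171483
iter 4: u=0.988727  f(a)=+2.722e-11  f'(a)=-7.096e-01  a ← 13.171483 − (+2.722e-11/-7.096e-01) = 13.171483
iter 5: u=0.988727  f(a)=+0.000e+00  f'(a)=-7.096e-01  a ← 13.171483 − (+0.000e+00/-7.096e-01) = 13.171483
converged: |Δa| < 1e-12 after 5 iterations
sag = a·(cosh(S/(2a)) − 1) = 13.171483·(cosh(0.988727) − 1) = 6.979968
T_max/T_min = cosh(S/(2a)) = 1.529930

a=13.171 sag=6.980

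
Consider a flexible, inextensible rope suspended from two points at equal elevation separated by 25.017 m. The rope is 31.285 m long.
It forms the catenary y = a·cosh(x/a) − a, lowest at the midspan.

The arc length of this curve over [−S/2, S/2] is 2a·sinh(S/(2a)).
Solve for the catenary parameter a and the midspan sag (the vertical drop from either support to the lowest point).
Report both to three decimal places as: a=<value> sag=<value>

seed: a₀ = √(S³/(24(L−S))) = √(25.017³/(24·6.268)) = 10.201939
iter 1: u=1.226090  f(a)=+4.884e-01  f'(a)=-1.424e+00  a ← 10.201939 − (+4.884e-01/-1.424e+00) = 10.544955
iter 2: u=1.186207  f(a)=+2.571e-02  f'(a)=-1.277e+00  a ← 10.544955 − (+2.571e-02/-1.277e+00) = 10.565082
iter 3: u=1.183947  f(a)=+8.003e-05  f'(a)=-1.269e+00  a ← 10.565082 − (+8.003e-05/-1.269e+00) = 10.565146
iter 4: u=1.183940  f(a)=+7.808e-10  f'(a)=-1.269e+00  a ← 10.565146 − (+7.808e-10/-1.269e+00) = 10.565146
iter 5: u=1.183940  f(a)=+0.000e+00  f'(a)=-1.269e+00  a ← 10.565146 − (+0.000e+00/-1.269e+00) = 10.565146
converged: |Δa| < 1e-12 after 5 iterations
sag = a·(cosh(S/(2a)) − 1) = 10.565146·(cosh(1.183940) − 1) = 8.311033
T_max/T_min = cosh(S/(2a)) = 1.786646

a=10.565 sag=8.311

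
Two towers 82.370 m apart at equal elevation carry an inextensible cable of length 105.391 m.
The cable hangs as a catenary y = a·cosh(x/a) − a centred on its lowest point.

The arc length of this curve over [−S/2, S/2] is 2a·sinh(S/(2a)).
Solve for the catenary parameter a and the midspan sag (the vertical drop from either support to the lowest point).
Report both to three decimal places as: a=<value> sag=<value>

a=33.060 sag=29.148

seed: a₀ = √(S³/(24(L−S))) = √(82.370³/(24·23.021)) = 31.804303
iter 1: u=1.294951  f(a)=+2.009e+00  f'(a)=-1.705e+00  a ← 31.804303 − (+2.009e+00/-1.705e+00) = 32.982357
iter 2: u=1.248698  f(a)=+1.170e-01  f'(a)=-1.512e+00  a ← 32.982357 − (+1.170e-01/-1.512e+00) = 33.059752
iter 3: u=1.245775  f(a)=+4.514e-04  f'(a)=-1.500e+00  a ← 33.059752 − (+4.514e-04/-1.500e+00) = 33.060053
iter 4: u=1.245763  f(a)=+6.771e-09  f'(a)=-1.500e+00  a ← 33.060053 − (+6.771e-09/-1.500e+00) = 33.060053
iter 5: u=1.245763  f(a)=+1.421e-14  f'(a)=-1.500e+00  a ← 33.060053 − (+1.421e-14/-1.500e+00) = 33.060053
converged: |Δa| < 1e-12 after 5 iterations
sag = a·(cosh(S/(2a)) − 1) = 33.060053·(cosh(1.245763) − 1) = 29.147526
T_max/T_min = cosh(S/(2a)) = 1.881654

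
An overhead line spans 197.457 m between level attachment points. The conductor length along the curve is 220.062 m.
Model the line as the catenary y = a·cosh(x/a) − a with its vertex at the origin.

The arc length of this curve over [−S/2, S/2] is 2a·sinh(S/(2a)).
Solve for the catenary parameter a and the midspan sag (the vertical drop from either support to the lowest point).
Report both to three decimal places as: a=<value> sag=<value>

seed: a₀ = √(S³/(24(L−S))) = √(197.457³/(24·22.605)) = 119.124455
iter 1: u=0.828784  f(a)=+7.892e-01  f'(a)=-4.062e-01  a ← 119.124455 − (+7.892e-01/-4.062e-01) = 121.067095
iter 2: u=0.815486  f(a)=+1.972e-02  f'(a)=-3.862e-01  a ← 121.067095 − (+1.972e-02/-3.862e-01) = 121.118157
iter 3: u=0.815142  f(a)=+1.301e-05  f'(a)=-3.857e-01  a ← 121.118157 − (+1.301e-05/-3.857e-01) = 121.118191
iter 4: u=0.815142  f(a)=+5.684e-12  f'(a)=-3.857e-01  a ← 121.118191 − (+5.684e-12/-3.857e-01) = 121.118191
converged: |Δa| < 1e-12 after 4 iterations
sag = a·(cosh(S/(2a)) − 1) = 121.118191·(cosh(0.815142) − 1) = 42.516882
T_max/T_min = cosh(S/(2a)) = 1.351036

a=121.118 sag=42.517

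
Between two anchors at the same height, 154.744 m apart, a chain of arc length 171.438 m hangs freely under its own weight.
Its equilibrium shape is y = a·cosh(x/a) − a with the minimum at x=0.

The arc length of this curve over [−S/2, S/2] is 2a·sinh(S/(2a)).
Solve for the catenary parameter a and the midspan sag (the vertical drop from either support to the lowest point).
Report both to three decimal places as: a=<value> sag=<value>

seed: a₀ = √(S³/(24(L−S))) = √(154.744³/(24·16.694)) = 96.168956
iter 1: u=0.804542  f(a)=+5.487e-01  f'(a)=-3.702e-01  a ← 96.168956 − (+5.487e-01/-3.702e-01) = 97.651195
iter 2: u=0.792330  f(a)=+1.294e-02  f'(a)=-3.529e-01  a ← 97.651195 − (+1.294e-02/-3.529e-01) = 97.687871
iter 3: u=0.792033  f(a)=+7.587e-06  f'(a)=-3.525e-01  a ← 97.687871 − (+7.587e-06/-3.525e-01) = 97.687892
iter 4: u=0.792033  f(a)=+2.643e-12  f'(a)=-3.525e-01  a ← 97.687892 − (+2.643e-12/-3.525e-01) = 97.687892
converged: |Δa| < 1e-12 after 4 iterations
sag = a·(cosh(S/(2a)) − 1) = 97.687892·(cosh(0.792033) − 1) = 32.276223
T_max/T_min = cosh(S/(2a)) = 1.330401

a=97.688 sag=32.276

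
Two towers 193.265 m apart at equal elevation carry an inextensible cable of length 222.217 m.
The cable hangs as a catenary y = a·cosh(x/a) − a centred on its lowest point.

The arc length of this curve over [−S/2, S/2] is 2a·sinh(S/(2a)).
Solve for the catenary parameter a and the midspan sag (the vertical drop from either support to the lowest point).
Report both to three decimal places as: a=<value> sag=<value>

a=104.141 sag=48.143

seed: a₀ = √(S³/(24(L−S))) = √(193.265³/(24·28.952)) = 101.925983
iter 1: u=0.948065  f(a)=+1.329e+00  f'(a)=-6.208e-01  a ← 101.925983 − (+1.329e+00/-6.208e-01) = 104.067221
iter 2: u=0.928558  f(a)=+4.304e-02  f'(a)=-5.812e-01  a ← 104.067221 − (+4.304e-02/-5.812e-01) = 104.141282
iter 3: u=0.927898  f(a)=+4.848e-05  f'(a)=-5.799e-01  a ← 104.141282 − (+4.848e-05/-5.799e-01) = 104.141365
iter 4: u=0.927897  f(a)=+6.162e-11  f'(a)=-5.799e-01  a ← 104.141365 − (+6.162e-11/-5.799e-01) = 104.141365
iter 5: u=0.927897  f(a)=+2.842e-14  f'(a)=-5.799e-01  a ← 104.141365 − (+2.842e-14/-5.799e-01) = 104.141365
converged: |Δa| < 1e-12 after 5 iterations
sag = a·(cosh(S/(2a)) − 1) = 104.141365·(cosh(0.927897) − 1) = 48.142983
T_max/T_min = cosh(S/(2a)) = 1.462285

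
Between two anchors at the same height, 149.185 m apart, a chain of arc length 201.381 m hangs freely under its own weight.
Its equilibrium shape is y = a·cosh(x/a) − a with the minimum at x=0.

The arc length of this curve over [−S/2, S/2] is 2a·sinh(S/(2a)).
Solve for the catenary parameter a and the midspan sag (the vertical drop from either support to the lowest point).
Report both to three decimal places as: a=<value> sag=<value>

seed: a₀ = √(S³/(24(L−S))) = √(149.185³/(24·52.196)) = 51.482960
iter 1: u=1.448877  f(a)=+5.761e+00  f'(a)=-2.487e+00  a ← 51.482960 − (+5.761e+00/-2.487e+00) = 53.799658
iter 2: u=1.386487  f(a)=+4.117e-01  f'(a)=-2.143e+00  a ← 53.799658 − (+4.117e-01/-2.143e+00) = 53.991774
iter 3: u=1.381553  f(a)=+2.460e-03  f'(a)=-2.117e+00  a ← 53.991774 − (+2.460e-03/-2.117e+00) = 53.992935
iter 4: u=1.381523  f(a)=+8.899e-08  f'(a)=-2.117e+00  a ← 53.992935 − (+8.899e-08/-2.117e+00) = 53.992935
iter 5: u=1.381523  f(a)=+2.842e-14  f'(a)=-2.117e+00  a ← 53.992935 − (+2.842e-14/-2.117e+00) = 53.992935
converged: |Δa| < 1e-12 after 5 iterations
sag = a·(cosh(S/(2a)) − 1) = 53.992935·(cosh(1.381523) − 1) = 60.260353
T_max/T_min = cosh(S/(2a)) = 2.116078

a=53.993 sag=60.260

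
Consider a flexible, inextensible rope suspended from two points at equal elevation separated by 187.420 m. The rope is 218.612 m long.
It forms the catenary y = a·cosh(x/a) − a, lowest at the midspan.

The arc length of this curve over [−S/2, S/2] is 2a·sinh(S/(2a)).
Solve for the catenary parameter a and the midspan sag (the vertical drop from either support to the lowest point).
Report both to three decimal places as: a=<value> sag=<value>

seed: a₀ = √(S³/(24(L−S))) = √(187.420³/(24·31.192)) = 93.777072
iter 1: u=0.999285  f(a)=+1.595e+00  f'(a)=-7.341e-01  a ← 93.777072 − (+1.595e+00/-7.341e-01) = 95.949747
iter 2: u=0.976657  f(a)=+5.711e-02  f'(a)=-6.824e-01  a ← 95.949747 − (+5.711e-02/-6.824e-01) = 96.033444
iter 3: u=0.975806  f(a)=+7.926e-05  f'(a)=-6.805e-01  a ← 96.033444 − (+7.926e-05/-6.805e-01) = 96.033560
iter 4: u=0.975805  f(a)=+1.531e-10  f'(a)=-6.805e-01  a ← 96.033560 − (+1.531e-10/-6.805e-01) = 96.033560
iter 5: u=0.975805  f(a)=+2.842e-14  f'(a)=-6.805e-01  a ← 96.033560 − (+2.842e-14/-6.805e-01) = 96.033560
converged: |Δa| < 1e-12 after 5 iterations
sag = a·(cosh(S/(2a)) − 1) = 96.033560·(cosh(0.975805) − 1) = 49.466427
T_max/T_min = cosh(S/(2a)) = 1.515095

a=96.034 sag=49.466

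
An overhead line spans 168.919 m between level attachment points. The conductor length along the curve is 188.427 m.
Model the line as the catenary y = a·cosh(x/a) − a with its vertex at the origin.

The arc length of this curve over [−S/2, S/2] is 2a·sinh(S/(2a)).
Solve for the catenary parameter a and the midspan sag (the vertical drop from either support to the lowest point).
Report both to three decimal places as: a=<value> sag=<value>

seed: a₀ = √(S³/(24(L−S))) = √(168.919³/(24·19.508)) = 101.462547
iter 1: u=0.832420  f(a)=+6.871e-01  f'(a)=-4.118e-01  a ← 101.462547 − (+6.871e-01/-4.118e-01) = 103.130964
iter 2: u=0.818954  f(a)=+1.732e-02  f'(a)=-3.913e-01  a ← 103.130964 − (+1.732e-02/-3.913e-01) = 103.175212
iter 3: u=0.818603  f(a)=+1.163e-05  f'(a)=-3.908e-01  a ← 103.175212 − (+1.163e-05/-3.908e-01) = 103.175242
iter 4: u=0.818602  f(a)=+5.258e-12  f'(a)=-3.908e-01  a ← 103.175242 − (+5.258e-12/-3.908e-01) = 103.175242
converged: |Δa| < 1e-12 after 4 iterations
sag = a·(cosh(S/(2a)) − 1) = 103.175242·(cosh(0.818602) − 1) = 36.543455
T_max/T_min = cosh(S/(2a)) = 1.354188

a=103.175 sag=36.543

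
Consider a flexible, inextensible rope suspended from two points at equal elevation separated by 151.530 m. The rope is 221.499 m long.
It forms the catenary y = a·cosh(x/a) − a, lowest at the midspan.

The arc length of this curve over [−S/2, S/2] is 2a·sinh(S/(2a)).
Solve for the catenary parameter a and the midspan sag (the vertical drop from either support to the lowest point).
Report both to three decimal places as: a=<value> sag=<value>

seed: a₀ = √(S³/(24(L−S))) = √(151.530³/(24·69.969)) = 45.518661
iter 1: u=1.664482  f(a)=+1.036e+01  f'(a)=-4.015e+00  a ← 45.518661 − (+1.036e+01/-4.015e+00) = 48.098395
iter 2: u=1.575208  f(a)=+9.457e-01  f'(a)=-3.312e+00  a ← 48.098395 − (+9.457e-01/-3.312e+00) = 48.383915
iter 3: u=1.565913  f(a)=+9.635e-03  f'(a)=-3.245e+00  a ← 48.383915 − (+9.635e-03/-3.245e+00) = 48.386884
iter 4: u=1.565817  f(a)=+1.023e-06  f'(a)=-3.244e+00  a ← 48.386884 − (+1.023e-06/-3.244e+00) = 48.386884
iter 5: u=1.565817  f(a)=-2.842e-14  f'(a)=-3.244e+00  a ← 48.386884 − (-2.842e-14/-3.244e+00) = 48.386884
converged: |Δa| < 1e-12 after 5 iterations
sag = a·(cosh(S/(2a)) − 1) = 48.386884·(cosh(1.565817) − 1) = 72.471472
T_max/T_min = cosh(S/(2a)) = 2.497750

a=48.387 sag=72.471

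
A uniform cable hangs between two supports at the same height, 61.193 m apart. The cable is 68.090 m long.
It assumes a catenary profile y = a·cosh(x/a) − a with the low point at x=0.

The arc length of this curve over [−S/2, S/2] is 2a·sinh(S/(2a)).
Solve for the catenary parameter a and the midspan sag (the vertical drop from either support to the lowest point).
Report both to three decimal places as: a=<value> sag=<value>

a=37.820 sag=13.066

seed: a₀ = √(S³/(24(L−S))) = √(61.193³/(24·6.897)) = 37.206334
iter 1: u=0.822347  f(a)=+2.370e-01  f'(a)=-3.964e-01  a ← 37.206334 − (+2.370e-01/-3.964e-01) = 37.804164
iter 2: u=0.809342  f(a)=+5.833e-03  f'(a)=-3.771e-01  a ← 37.804164 − (+5.833e-03/-3.771e-01) = 37.819631
iter 3: u=0.809011  f(a)=+3.731e-06  f'(a)=-3.766e-01  a ← 37.819631 − (+3.731e-06/-3.766e-01) = 37.819640
iter 4: u=0.809011  f(a)=+1.535e-12  f'(a)=-3.766e-01  a ← 37.819640 − (+1.535e-12/-3.766e-01) = 37.819640
converged: |Δa| < 1e-12 after 4 iterations
sag = a·(cosh(S/(2a)) − 1) = 37.819640·(cosh(0.809011) − 1) = 13.066381
T_max/T_min = cosh(S/(2a)) = 1.345492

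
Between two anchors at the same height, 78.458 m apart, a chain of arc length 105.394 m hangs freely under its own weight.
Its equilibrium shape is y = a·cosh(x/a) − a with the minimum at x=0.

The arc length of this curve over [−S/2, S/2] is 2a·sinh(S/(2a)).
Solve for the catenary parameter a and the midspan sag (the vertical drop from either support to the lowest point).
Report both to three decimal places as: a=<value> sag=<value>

seed: a₀ = √(S³/(24(L−S))) = √(78.458³/(24·26.936)) = 27.332772
iter 1: u=1.435237  f(a)=+2.914e+00  f'(a)=-2.408e+00  a ← 27.332772 − (+2.914e+00/-2.408e+00) = 28.543033
iter 2: u=1.374381  f(a)=+2.047e-01  f'(a)=-2.080e+00  a ← 28.543033 − (+2.047e-01/-2.080e+00) = 28.641443
iter 3: u=1.369659  f(a)=+1.179e-03  f'(a)=-2.057e+00  a ← 28.641443 − (+1.179e-03/-2.057e+00) = 28.642016
iter 4: u=1.369631  f(a)=+3.963e-08  f'(a)=-2.056e+00  a ← 28.642016 − (+3.963e-08/-2.056e+00) = 28.642016
iter 5: u=1.369631  f(a)=+0.000e+00  f'(a)=-2.056e+00  a ← 28.642016 − (+0.000e+00/-2.056e+00) = 28.642016
converged: |Δa| < 1e-12 after 5 iterations
sag = a·(cosh(S/(2a)) − 1) = 28.642016·(cosh(1.369631) − 1) = 31.335804
T_max/T_min = cosh(S/(2a)) = 2.094050

a=28.642 sag=31.336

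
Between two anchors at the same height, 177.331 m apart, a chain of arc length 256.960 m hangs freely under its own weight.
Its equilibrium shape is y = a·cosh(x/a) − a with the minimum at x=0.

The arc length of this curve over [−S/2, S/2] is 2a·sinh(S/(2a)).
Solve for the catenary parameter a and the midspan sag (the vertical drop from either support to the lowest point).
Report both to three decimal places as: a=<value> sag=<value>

seed: a₀ = √(S³/(24(L−S))) = √(177.331³/(24·79.629)) = 54.017657
iter 1: u=1.641417  f(a)=+1.144e+01  f'(a)=-3.823e+00  a ← 54.017657 − (+1.144e+01/-3.823e+00) = 57.010506
iter 2: u=1.555248  f(a)=+1.020e+00  f'(a)=-3.169e+00  a ← 57.010506 − (+1.020e+00/-3.169e+00) = 57.332257
iter 3: u=1.546520  f(a)=+9.851e-03  f'(a)=-3.108e+00  a ← 57.332257 − (+9.851e-03/-3.108e+00) = 57.335426
iter 4: u=1.546435  f(a)=+9.388e-07  f'(a)=-3.108e+00  a ← 57.335426 − (+9.388e-07/-3.108e+00) = 57.335426
iter 5: u=1.546435  f(a)=+0.000e+00  f'(a)=-3.108e+00  a ← 57.335426 − (+0.000e+00/-3.108e+00) = 57.335426
converged: |Δa| < 1e-12 after 5 iterations
sag = a·(cosh(S/(2a)) − 1) = 57.335426·(cosh(1.546435) − 1) = 83.357365
T_max/T_min = cosh(S/(2a)) = 2.453854

a=57.335 sag=83.357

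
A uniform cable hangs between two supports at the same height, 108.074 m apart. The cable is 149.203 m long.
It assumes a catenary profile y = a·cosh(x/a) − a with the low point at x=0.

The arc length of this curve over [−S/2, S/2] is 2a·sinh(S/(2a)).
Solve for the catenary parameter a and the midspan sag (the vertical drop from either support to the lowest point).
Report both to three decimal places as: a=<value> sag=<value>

a=37.646 sag=45.916

seed: a₀ = √(S³/(24(L−S))) = √(108.074³/(24·41.129)) = 35.760381
iter 1: u=1.511086  f(a)=+4.959e+00  f'(a)=-2.870e+00  a ← 35.760381 − (+4.959e+00/-2.870e+00) = 37.488219
iter 2: u=1.441440  f(a)=+3.821e-01  f'(a)=-2.443e+00  a ← 37.488219 − (+3.821e-01/-2.443e+00) = 37.644586
iter 3: u=1.435452  f(a)=+2.686e-03  f'(a)=-2.409e+00  a ← 37.644586 − (+2.686e-03/-2.409e+00) = 37.645701
iter 4: u=1.435410  f(a)=+1.349e-07  f'(a)=-2.409e+00  a ← 37.645701 − (+1.349e-07/-2.409e+00) = 37.645701
iter 5: u=1.435410  f(a)=+2.842e-14  f'(a)=-2.409e+00  a ← 37.645701 − (+2.842e-14/-2.409e+00) = 37.645701
converged: |Δa| < 1e-12 after 5 iterations
sag = a·(cosh(S/(2a)) − 1) = 37.645701·(cosh(1.435410) − 1) = 45.916148
T_max/T_min = cosh(S/(2a)) = 2.219692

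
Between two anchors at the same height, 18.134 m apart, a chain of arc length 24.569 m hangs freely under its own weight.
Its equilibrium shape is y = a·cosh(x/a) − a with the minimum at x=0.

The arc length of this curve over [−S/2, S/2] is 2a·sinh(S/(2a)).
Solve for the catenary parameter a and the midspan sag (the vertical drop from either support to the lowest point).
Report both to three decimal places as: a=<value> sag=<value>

seed: a₀ = √(S³/(24(L−S))) = √(18.134³/(24·6.435)) = 6.213846
iter 1: u=1.459161  f(a)=+7.208e-01  f'(a)=-2.547e+00  a ← 6.213846 − (+7.208e-01/-2.547e+00) = 6.496852
iter 2: u=1.395599  f(a)=+5.217e-02  f'(a)=-2.191e+00  a ← 6.496852 − (+5.217e-02/-2.191e+00) = 6.520668
iter 3: u=1.390502  f(a)=+3.204e-04  f'(a)=-2.164e+00  a ← 6.520668 − (+3.204e-04/-2.164e+00) = 6.520816
iter 4: u=1.390470  f(a)=+1.225e-08  f'(a)=-2.164e+00  a ← 6.520816 − (+1.225e-08/-2.164e+00) = 6.520816
iter 5: u=1.390470  f(a)=+3.553e-15  f'(a)=-2.164e+00  a ← 6.520816 − (+3.553e-15/-2.164e+00) = 6.520816
converged: |Δa| < 1e-12 after 5 iterations
sag = a·(cosh(S/(2a)) − 1) = 6.520816·(cosh(1.390470) − 1) = 7.387095
T_max/T_min = cosh(S/(2a)) = 2.132848

a=6.521 sag=7.387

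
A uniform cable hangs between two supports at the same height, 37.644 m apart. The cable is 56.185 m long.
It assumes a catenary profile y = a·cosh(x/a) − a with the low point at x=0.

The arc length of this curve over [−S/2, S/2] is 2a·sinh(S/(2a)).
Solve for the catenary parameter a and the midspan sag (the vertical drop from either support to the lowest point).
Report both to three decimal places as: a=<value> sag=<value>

a=11.681 sag=18.743

seed: a₀ = √(S³/(24(L−S))) = √(37.644³/(24·18.541)) = 10.948924
iter 1: u=1.719073  f(a)=+2.941e+00  f'(a)=-4.499e+00  a ← 10.948924 − (+2.941e+00/-4.499e+00) = 11.602474
iter 2: u=1.622240  f(a)=+2.839e-01  f'(a)=-3.669e+00  a ← 11.602474 − (+2.839e-01/-3.669e+00) = 11.679840
iter 3: u=1.611495  f(a)=+3.269e-03  f'(a)=-3.585e+00  a ← 11.679840 − (+3.269e-03/-3.585e+00) = 11.680752
iter 4: u=1.611369  f(a)=+4.447e-07  f'(a)=-3.584e+00  a ← 11.680752 − (+4.447e-07/-3.584e+00) = 11.680752
iter 5: u=1.611369  f(a)=+7.105e-15  f'(a)=-3.584e+00  a ← 11.680752 − (+7.105e-15/-3.584e+00) = 11.680752
converged: |Δa| < 1e-12 after 5 iterations
sag = a·(cosh(S/(2a)) − 1) = 11.680752·(cosh(1.611369) − 1) = 18.743392
T_max/T_min = cosh(S/(2a)) = 2.604639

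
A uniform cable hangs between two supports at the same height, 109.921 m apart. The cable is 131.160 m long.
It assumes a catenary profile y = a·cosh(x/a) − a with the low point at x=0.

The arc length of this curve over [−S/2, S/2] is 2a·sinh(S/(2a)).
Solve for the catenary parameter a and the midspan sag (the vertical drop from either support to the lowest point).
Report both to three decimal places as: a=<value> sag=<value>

seed: a₀ = √(S³/(24(L−S))) = √(109.921³/(24·21.239)) = 51.044429
iter 1: u=1.076719  f(a)=+1.266e+00  f'(a)=-9.327e-01  a ← 51.044429 − (+1.266e+00/-9.327e-01) = 52.401385
iter 2: u=1.048837  f(a)=+5.223e-02  f'(a)=-8.572e-01  a ← 52.401385 − (+5.223e-02/-8.572e-01) = 52.462312
iter 3: u=1.047619  f(a)=+9.740e-05  f'(a)=-8.540e-01  a ← 52.462312 − (+9.740e-05/-8.540e-01) = 52.462426
iter 4: u=1.047616  f(a)=+3.402e-10  f'(a)=-8.540e-01  a ← 52.462426 − (+3.402e-10/-8.540e-01) = 52.462426
iter 5: u=1.047616  f(a)=+0.000e+00  f'(a)=-8.540e-01  a ← 52.462426 − (+0.000e+00/-8.540e-01) = 52.462426
converged: |Δa| < 1e-12 after 5 iterations
sag = a·(cosh(S/(2a)) − 1) = 52.462426·(cosh(1.047616) − 1) = 31.519968
T_max/T_min = cosh(S/(2a)) = 1.600810

a=52.462 sag=31.520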